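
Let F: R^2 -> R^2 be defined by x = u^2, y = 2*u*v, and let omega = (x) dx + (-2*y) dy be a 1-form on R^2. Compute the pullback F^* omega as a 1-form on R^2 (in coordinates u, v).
F^* omega = (2*u*(u^2 - 4*v^2)) du + (-8*u^2*v) dv

Using F^*(f dg) = (f ∘ F) d(g ∘ F), substitute each coordinate x_i by F_i(u, v) in f_i, and replace dx_i by d F_i = (∂F_i/∂u) du + (∂F_i/∂v) dv.
  For the x component: f_1(F) = u^2; d F_1 = (2*u) du + (0) dv
  For the y component: f_2(F) = -4*u*v; d F_2 = (2*v) du + (2*u) dv
Combining and collecting du, dv coefficients:
  coeff of du: 2*u*(u^2 - 4*v^2)
  coeff of dv: -8*u^2*v
F^* omega = (2*u*(u^2 - 4*v^2)) du + (-8*u^2*v) dv.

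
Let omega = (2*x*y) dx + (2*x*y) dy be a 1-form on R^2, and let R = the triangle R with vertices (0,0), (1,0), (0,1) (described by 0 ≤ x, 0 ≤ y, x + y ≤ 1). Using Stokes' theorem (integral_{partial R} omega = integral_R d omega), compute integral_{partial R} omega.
integral_(partial R) omega = 0

Stokes: integral_partial_R omega = integral_R d omega with d omega = (∂Q/∂x - ∂P/∂y) dx ∧ dy.
  ∂Q/∂x = 2*y
  ∂P/∂y = 2*x
  integrand = ∂Q/∂x - ∂P/∂y = -2*x + 2*y.
Integrating over R: integral_0^1 integral_0^{1-x} (-2*x + 2*y) dy dx = 0.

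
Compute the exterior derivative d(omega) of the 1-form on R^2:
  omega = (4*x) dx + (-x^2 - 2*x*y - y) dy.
d(omega) = (-2*x - 2*y) dx ∧ dy

For a 1-form omega = sum_i f_i dx_i, the exterior derivative is
  d(omega) = sum_{i < j} (∂f_j/∂x_i - ∂f_i/∂x_j) dx_i ∧ dx_j.
  coefficient of dx ∧ dy: ∂f_2/∂x - ∂f_1/∂y = ∂(-x^2 - 2*x*y - y)/∂x - ∂(4*x)/∂y = -2*x - 2*y
Assembling: d(omega) = (-2*x - 2*y) dx ∧ dy.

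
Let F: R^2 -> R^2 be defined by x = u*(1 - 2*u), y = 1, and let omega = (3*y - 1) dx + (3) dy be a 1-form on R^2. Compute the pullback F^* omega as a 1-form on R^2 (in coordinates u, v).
F^* omega = (2 - 8*u) du

Using F^*(f dg) = (f ∘ F) d(g ∘ F), substitute each coordinate x_i by F_i(u, v) in f_i, and replace dx_i by d F_i = (∂F_i/∂u) du + (∂F_i/∂v) dv.
  For the x component: f_1(F) = 2; d F_1 = (1 - 4*u) du + (0) dv
  For the y component: f_2(F) = 3; d F_2 = (0) du + (0) dv
Combining and collecting du, dv coefficients:
  coeff of du: 2 - 8*u
  coeff of dv: 0
F^* omega = (2 - 8*u) du.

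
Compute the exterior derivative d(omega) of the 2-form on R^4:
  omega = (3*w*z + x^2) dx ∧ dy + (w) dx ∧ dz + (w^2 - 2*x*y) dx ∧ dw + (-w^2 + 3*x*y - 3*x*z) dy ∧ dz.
d(omega) = (3*w + 3*y - 3*z) dx ∧ dy ∧ dz + (2*x + 3*z) dx ∧ dy ∧ dw + (1) dx ∧ dz ∧ dw + (-2*w) dy ∧ dz ∧ dw

For a 2-form omega = sum_{i<j} g_{ij} dx_i ∧ dx_j, the exterior derivative is
  d(omega) = sum_{i<j} d(g_{ij}) ∧ dx_i ∧ dx_j = sum_{i<j, k} (∂g_{ij}/∂x_k) dx_k ∧ dx_i ∧ dx_j.
Expand each term, using dx_k ∧ dx_i ∧ dx_j = sgn(permutation) dx_{(a)} ∧ dx_{(b)} ∧ dx_{(c)} with (a < b < c) sorted:
  d(3*w*z + x^2) includes (∂/∂z)(3*w*z + x^2) dz = (3*w) dz, which multiplied by dx ∧ dy gives (3*w) dx ∧ dy ∧ dz
  d(3*w*z + x^2) includes (∂/∂w)(3*w*z + x^2) dw = (3*z) dw, which multiplied by dx ∧ dy gives (3*z) dx ∧ dy ∧ dw
  d(w) includes (∂/∂w)(w) dw = (1) dw, which multiplied by dx ∧ dz gives (1) dx ∧ dz ∧ dw
  d(w^2 - 2*x*y) includes (∂/∂y)(w^2 - 2*x*y) dy = (-2*x) dy, which multiplied by dx ∧ dw gives (2*x) dx ∧ dy ∧ dw
  d(-w^2 + 3*x*y - 3*x*z) includes (∂/∂x)(-w^2 + 3*x*y - 3*x*z) dx = (3*y - 3*z) dx, which multiplied by dy ∧ dz gives (3*y - 3*z) dx ∧ dy ∧ dz
  d(-w^2 + 3*x*y - 3*x*z) includes (∂/∂w)(-w^2 + 3*x*y - 3*x*z) dw = (-2*w) dw, which multiplied by dy ∧ dz gives (-2*w) dy ∧ dz ∧ dw
Collecting like 3-forms: d(omega) = (3*w + 3*y - 3*z) dx ∧ dy ∧ dz + (2*x + 3*z) dx ∧ dy ∧ dw + (1) dx ∧ dz ∧ dw + (-2*w) dy ∧ dz ∧ dw.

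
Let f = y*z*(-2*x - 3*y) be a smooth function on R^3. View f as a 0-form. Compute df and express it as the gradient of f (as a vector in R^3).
df = (-2*y*z) dx + (2*z*(-x - 3*y)) dy + (y*(-2*x - 3*y)) dz; grad f = (-2*y*z, 2*z*(-x - 3*y), y*(-2*x - 3*y))

For a 0-form f, d f = (∂f/∂x) dx + (∂f/∂y) dy + (∂f/∂z) dz. The components of the vector representation are exactly the entries of grad f in Cartesian coordinates:
  ∂f/∂x = -2*y*z
  ∂f/∂y = 2*z*(-x - 3*y)
  ∂f/∂z = y*(-2*x - 3*y).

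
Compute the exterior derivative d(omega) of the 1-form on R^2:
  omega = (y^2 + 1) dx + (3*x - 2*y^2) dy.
d(omega) = (3 - 2*y) dx ∧ dy

For a 1-form omega = sum_i f_i dx_i, the exterior derivative is
  d(omega) = sum_{i < j} (∂f_j/∂x_i - ∂f_i/∂x_j) dx_i ∧ dx_j.
  coefficient of dx ∧ dy: ∂f_2/∂x - ∂f_1/∂y = ∂(3*x - 2*y^2)/∂x - ∂(y^2 + 1)/∂y = 3 - 2*y
Assembling: d(omega) = (3 - 2*y) dx ∧ dy.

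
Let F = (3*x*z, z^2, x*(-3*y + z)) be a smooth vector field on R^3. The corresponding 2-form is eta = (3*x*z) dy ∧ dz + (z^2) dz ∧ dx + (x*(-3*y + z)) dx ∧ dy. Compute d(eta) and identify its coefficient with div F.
d(eta) = (x + 3*z) dx ∧ dy ∧ dz; div F = x + 3*z

For a 2-form in R^3 of the form above, applying d gives a 3-form with coefficient ∂P/∂x + ∂Q/∂y + ∂R/∂z:
  ∂P/∂x = 3*z
  ∂Q/∂y = 0
  ∂R/∂z = x
Sum = x + 3*z, which is exactly div F.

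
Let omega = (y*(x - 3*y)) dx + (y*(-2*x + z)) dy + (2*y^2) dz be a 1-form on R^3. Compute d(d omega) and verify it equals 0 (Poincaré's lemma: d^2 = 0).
d(d omega) = 0

Step 1: d omega = sum_{i<j} (∂f_j/∂x_i - ∂f_i/∂x_j) dx_i ∧ dx_j:
  coeff of dx ∧ dy: -x + 4*y
  coeff of dx ∧ dz: 0
  coeff of dy ∧ dz: 3*y
Step 2: Apply d again to each 2-form coefficient. The only possible 3-form in R^3 is dx ∧ dy ∧ dz, with coefficient
  ∂(coeff of dy∧dz)/∂x - ∂(coeff of dx∧dz)/∂y + ∂(coeff of dx∧dy)/∂z
  = ∂/∂x (3*y) - ∂/∂y (0) + ∂/∂z (-x + 4*y).
Each of these terms simplifies to sums of mixed partials that cancel in pairs. The result is 0 (by equality of mixed partials for smooth functions — Schwarz / Clairaut).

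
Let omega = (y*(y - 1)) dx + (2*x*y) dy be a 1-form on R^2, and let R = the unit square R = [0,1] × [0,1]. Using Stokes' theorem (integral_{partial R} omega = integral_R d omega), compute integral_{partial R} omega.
integral_(partial R) omega = 1

Stokes: integral_partial_R omega = integral_R d omega with d omega = (∂Q/∂x - ∂P/∂y) dx ∧ dy.
  ∂Q/∂x = 2*y
  ∂P/∂y = 2*y - 1
  integrand = ∂Q/∂x - ∂P/∂y = 1.
Integrating over R: integral_0^1 integral_0^1 (1) dx dy = 1.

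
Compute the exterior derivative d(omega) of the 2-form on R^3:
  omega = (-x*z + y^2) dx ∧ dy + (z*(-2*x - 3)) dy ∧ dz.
d(omega) = (-x - 2*z) dx ∧ dy ∧ dz

For a 2-form omega = sum_{i<j} g_{ij} dx_i ∧ dx_j, the exterior derivative is
  d(omega) = sum_{i<j} d(g_{ij}) ∧ dx_i ∧ dx_j = sum_{i<j, k} (∂g_{ij}/∂x_k) dx_k ∧ dx_i ∧ dx_j.
Expand each term, using dx_k ∧ dx_i ∧ dx_j = sgn(permutation) dx_{(a)} ∧ dx_{(b)} ∧ dx_{(c)} with (a < b < c) sorted:
  d(-x*z + y^2) includes (∂/∂z)(-x*z + y^2) dz = (-x) dz, which multiplied by dx ∧ dy gives (-x) dx ∧ dy ∧ dz
  d(z*(-2*x - 3)) includes (∂/∂x)(z*(-2*x - 3)) dx = (-2*z) dx, which multiplied by dy ∧ dz gives (-2*z) dx ∧ dy ∧ dz
Collecting like 3-forms: d(omega) = (-x - 2*z) dx ∧ dy ∧ dz.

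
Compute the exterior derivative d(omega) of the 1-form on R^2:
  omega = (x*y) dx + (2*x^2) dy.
d(omega) = (3*x) dx ∧ dy

For a 1-form omega = sum_i f_i dx_i, the exterior derivative is
  d(omega) = sum_{i < j} (∂f_j/∂x_i - ∂f_i/∂x_j) dx_i ∧ dx_j.
  coefficient of dx ∧ dy: ∂f_2/∂x - ∂f_1/∂y = ∂(2*x^2)/∂x - ∂(x*y)/∂y = 3*x
Assembling: d(omega) = (3*x) dx ∧ dy.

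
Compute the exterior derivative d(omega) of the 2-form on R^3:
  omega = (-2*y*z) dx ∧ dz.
d(omega) = (2*z) dx ∧ dy ∧ dz

For a 2-form omega = sum_{i<j} g_{ij} dx_i ∧ dx_j, the exterior derivative is
  d(omega) = sum_{i<j} d(g_{ij}) ∧ dx_i ∧ dx_j = sum_{i<j, k} (∂g_{ij}/∂x_k) dx_k ∧ dx_i ∧ dx_j.
Expand each term, using dx_k ∧ dx_i ∧ dx_j = sgn(permutation) dx_{(a)} ∧ dx_{(b)} ∧ dx_{(c)} with (a < b < c) sorted:
  d(-2*y*z) includes (∂/∂y)(-2*y*z) dy = (-2*z) dy, which multiplied by dx ∧ dz gives (2*z) dx ∧ dy ∧ dz
Collecting like 3-forms: d(omega) = (2*z) dx ∧ dy ∧ dz.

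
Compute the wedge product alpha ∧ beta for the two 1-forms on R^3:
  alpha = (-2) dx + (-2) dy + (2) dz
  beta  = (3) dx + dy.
alpha ∧ beta = (4) dx ∧ dy + (-6) dx ∧ dz + (-2) dy ∧ dz

Distribute the wedge, using dx_i ∧ dx_j = -dx_j ∧ dx_i and dx_i ∧ dx_i = 0. For each pair (i, j) with i < j, the coefficient of dx_i ∧ dx_j in alpha ∧ beta is (alpha_i * beta_j - alpha_j * beta_i). Collecting: alpha ∧ beta = (4) dx ∧ dy + (-6) dx ∧ dz + (-2) dy ∧ dz.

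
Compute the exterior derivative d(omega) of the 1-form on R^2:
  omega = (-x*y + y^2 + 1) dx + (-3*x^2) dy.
d(omega) = (-5*x - 2*y) dx ∧ dy

For a 1-form omega = sum_i f_i dx_i, the exterior derivative is
  d(omega) = sum_{i < j} (∂f_j/∂x_i - ∂f_i/∂x_j) dx_i ∧ dx_j.
  coefficient of dx ∧ dy: ∂f_2/∂x - ∂f_1/∂y = ∂(-3*x^2)/∂x - ∂(-x*y + y^2 + 1)/∂y = -5*x - 2*y
Assembling: d(omega) = (-5*x - 2*y) dx ∧ dy.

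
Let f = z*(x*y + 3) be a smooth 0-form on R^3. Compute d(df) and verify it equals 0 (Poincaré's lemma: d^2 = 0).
d(df) = 0

Step 1: df = sum_i (∂f/∂x_i) dx_i = (y*z) dx + (x*z) dy + (x*y + 3) dz.
Step 2: Apply d again. Using the 1-form formula, the coefficient of dx ∧ dy in d(df) is ∂^2 f/∂x ∂y - ∂^2 f/∂y ∂x = (z) - (z) = 0 (equality of mixed partials for smooth f).
Similarly for dx ∧ dz and dy ∧ dz — all coefficients vanish. So d(df) = 0.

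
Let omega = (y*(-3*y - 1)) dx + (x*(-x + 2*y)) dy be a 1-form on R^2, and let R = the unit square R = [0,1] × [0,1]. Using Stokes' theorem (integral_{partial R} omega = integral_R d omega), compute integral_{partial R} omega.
integral_(partial R) omega = 4

Stokes: integral_partial_R omega = integral_R d omega with d omega = (∂Q/∂x - ∂P/∂y) dx ∧ dy.
  ∂Q/∂x = -2*x + 2*y
  ∂P/∂y = -6*y - 1
  integrand = ∂Q/∂x - ∂P/∂y = -2*x + 8*y + 1.
Integrating over R: integral_0^1 integral_0^1 (-2*x + 8*y + 1) dx dy = 4.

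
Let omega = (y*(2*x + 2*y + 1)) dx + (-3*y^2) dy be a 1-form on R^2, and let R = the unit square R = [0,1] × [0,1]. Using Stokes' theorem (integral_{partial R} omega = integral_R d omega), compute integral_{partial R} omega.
integral_(partial R) omega = -4

Stokes: integral_partial_R omega = integral_R d omega with d omega = (∂Q/∂x - ∂P/∂y) dx ∧ dy.
  ∂Q/∂x = 0
  ∂P/∂y = 2*x + 4*y + 1
  integrand = ∂Q/∂x - ∂P/∂y = -2*x - 4*y - 1.
Integrating over R: integral_0^1 integral_0^1 (-2*x - 4*y - 1) dx dy = -4.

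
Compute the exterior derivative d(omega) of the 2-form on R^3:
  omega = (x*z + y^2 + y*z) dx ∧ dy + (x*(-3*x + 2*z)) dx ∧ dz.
d(omega) = (x + y) dx ∧ dy ∧ dz

For a 2-form omega = sum_{i<j} g_{ij} dx_i ∧ dx_j, the exterior derivative is
  d(omega) = sum_{i<j} d(g_{ij}) ∧ dx_i ∧ dx_j = sum_{i<j, k} (∂g_{ij}/∂x_k) dx_k ∧ dx_i ∧ dx_j.
Expand each term, using dx_k ∧ dx_i ∧ dx_j = sgn(permutation) dx_{(a)} ∧ dx_{(b)} ∧ dx_{(c)} with (a < b < c) sorted:
  d(x*z + y^2 + y*z) includes (∂/∂z)(x*z + y^2 + y*z) dz = (x + y) dz, which multiplied by dx ∧ dy gives (x + y) dx ∧ dy ∧ dz
Collecting like 3-forms: d(omega) = (x + y) dx ∧ dy ∧ dz.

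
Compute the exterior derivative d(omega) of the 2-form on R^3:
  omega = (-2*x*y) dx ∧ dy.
d(omega) = 0

For a 2-form omega = sum_{i<j} g_{ij} dx_i ∧ dx_j, the exterior derivative is
  d(omega) = sum_{i<j} d(g_{ij}) ∧ dx_i ∧ dx_j = sum_{i<j, k} (∂g_{ij}/∂x_k) dx_k ∧ dx_i ∧ dx_j.
Expand each term, using dx_k ∧ dx_i ∧ dx_j = sgn(permutation) dx_{(a)} ∧ dx_{(b)} ∧ dx_{(c)} with (a < b < c) sorted:

Collecting like 3-forms: d(omega) = 0.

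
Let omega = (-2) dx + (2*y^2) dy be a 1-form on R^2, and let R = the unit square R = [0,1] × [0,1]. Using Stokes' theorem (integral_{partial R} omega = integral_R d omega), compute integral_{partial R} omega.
integral_(partial R) omega = 0

Stokes: integral_partial_R omega = integral_R d omega with d omega = (∂Q/∂x - ∂P/∂y) dx ∧ dy.
  ∂Q/∂x = 0
  ∂P/∂y = 0
  integrand = ∂Q/∂x - ∂P/∂y = 0.
Integrating over R: integral_0^1 integral_0^1 (0) dx dy = 0.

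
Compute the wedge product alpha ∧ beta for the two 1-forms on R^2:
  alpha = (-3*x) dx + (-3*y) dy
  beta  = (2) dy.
alpha ∧ beta = (-6*x) dx ∧ dy

Distribute the wedge, using dx_i ∧ dx_j = -dx_j ∧ dx_i and dx_i ∧ dx_i = 0. For each pair (i, j) with i < j, the coefficient of dx_i ∧ dx_j in alpha ∧ beta is (alpha_i * beta_j - alpha_j * beta_i). Collecting: alpha ∧ beta = (-6*x) dx ∧ dy.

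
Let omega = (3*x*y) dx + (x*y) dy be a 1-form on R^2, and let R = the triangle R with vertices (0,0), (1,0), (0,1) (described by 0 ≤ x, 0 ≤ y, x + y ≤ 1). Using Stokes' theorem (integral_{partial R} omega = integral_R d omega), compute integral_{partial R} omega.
integral_(partial R) omega = -1/3

Stokes: integral_partial_R omega = integral_R d omega with d omega = (∂Q/∂x - ∂P/∂y) dx ∧ dy.
  ∂Q/∂x = y
  ∂P/∂y = 3*x
  integrand = ∂Q/∂x - ∂P/∂y = -3*x + y.
Integrating over R: integral_0^1 integral_0^{1-x} (-3*x + y) dy dx = -1/3.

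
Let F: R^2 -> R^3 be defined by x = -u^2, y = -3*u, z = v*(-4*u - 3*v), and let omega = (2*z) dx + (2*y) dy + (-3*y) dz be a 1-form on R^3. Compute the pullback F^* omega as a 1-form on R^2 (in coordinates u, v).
F^* omega = (2*u*(8*u*v + 6*v^2 - 18*v + 9)) du + (18*u*(-2*u - 3*v)) dv

Using F^*(f dg) = (f ∘ F) d(g ∘ F), substitute each coordinate x_i by F_i(u, v) in f_i, and replace dx_i by d F_i = (∂F_i/∂u) du + (∂F_i/∂v) dv.
  For the x component: f_1(F) = 2*v*(-4*u - 3*v); d F_1 = (-2*u) du + (0) dv
  For the y component: f_2(F) = -6*u; d F_2 = (-3) du + (0) dv
  For the z component: f_3(F) = 9*u; d F_3 = (-4*v) du + (-4*u - 6*v) dv
Combining and collecting du, dv coefficients:
  coeff of du: 2*u*(8*u*v + 6*v^2 - 18*v + 9)
  coeff of dv: 18*u*(-2*u - 3*v)
F^* omega = (2*u*(8*u*v + 6*v^2 - 18*v + 9)) du + (18*u*(-2*u - 3*v)) dv.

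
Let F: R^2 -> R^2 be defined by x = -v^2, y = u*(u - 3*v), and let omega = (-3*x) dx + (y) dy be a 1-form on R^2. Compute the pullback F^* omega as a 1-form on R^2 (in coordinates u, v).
F^* omega = (u*(2*u^2 - 9*u*v + 9*v^2)) du + (-3*u^3 + 9*u^2*v - 6*v^3) dv

Using F^*(f dg) = (f ∘ F) d(g ∘ F), substitute each coordinate x_i by F_i(u, v) in f_i, and replace dx_i by d F_i = (∂F_i/∂u) du + (∂F_i/∂v) dv.
  For the x component: f_1(F) = 3*v^2; d F_1 = (0) du + (-2*v) dv
  For the y component: f_2(F) = u*(u - 3*v); d F_2 = (2*u - 3*v) du + (-3*u) dv
Combining and collecting du, dv coefficients:
  coeff of du: u*(2*u^2 - 9*u*v + 9*v^2)
  coeff of dv: -3*u^3 + 9*u^2*v - 6*v^3
F^* omega = (u*(2*u^2 - 9*u*v + 9*v^2)) du + (-3*u^3 + 9*u^2*v - 6*v^3) dv.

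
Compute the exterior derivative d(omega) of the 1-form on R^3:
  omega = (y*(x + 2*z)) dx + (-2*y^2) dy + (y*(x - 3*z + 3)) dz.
d(omega) = (-x - 2*z) dx ∧ dy + (-y) dx ∧ dz + (x - 3*z + 3) dy ∧ dz

For a 1-form omega = sum_i f_i dx_i, the exterior derivative is
  d(omega) = sum_{i < j} (∂f_j/∂x_i - ∂f_i/∂x_j) dx_i ∧ dx_j.
  coefficient of dx ∧ dy: ∂f_2/∂x - ∂f_1/∂y = ∂(-2*y^2)/∂x - ∂(y*(x + 2*z))/∂y = -x - 2*z
  coefficient of dx ∧ dz: ∂f_3/∂x - ∂f_1/∂z = ∂(y*(x - 3*z + 3))/∂x - ∂(y*(x + 2*z))/∂z = -y
  coefficient of dy ∧ dz: ∂f_3/∂y - ∂f_2/∂z = ∂(y*(x - 3*z + 3))/∂y - ∂(-2*y^2)/∂z = x - 3*z + 3
Assembling: d(omega) = (-x - 2*z) dx ∧ dy + (-y) dx ∧ dz + (x - 3*z + 3) dy ∧ dz.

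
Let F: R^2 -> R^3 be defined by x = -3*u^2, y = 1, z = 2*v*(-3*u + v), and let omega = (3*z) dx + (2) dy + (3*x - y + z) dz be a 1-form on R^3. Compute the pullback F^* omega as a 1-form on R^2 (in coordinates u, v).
F^* omega = (6*v*(27*u^2 - 2*v^2 + 1)) du + (54*u^3 - 36*u*v^2 + 6*u + 8*v^3 - 4*v) dv

Using F^*(f dg) = (f ∘ F) d(g ∘ F), substitute each coordinate x_i by F_i(u, v) in f_i, and replace dx_i by d F_i = (∂F_i/∂u) du + (∂F_i/∂v) dv.
  For the x component: f_1(F) = 6*v*(-3*u + v); d F_1 = (-6*u) du + (0) dv
  For the y component: f_2(F) = 2; d F_2 = (0) du + (0) dv
  For the z component: f_3(F) = -9*u^2 - 6*u*v + 2*v^2 - 1; d F_3 = (-6*v) du + (-6*u + 4*v) dv
Combining and collecting du, dv coefficients:
  coeff of du: 6*v*(27*u^2 - 2*v^2 + 1)
  coeff of dv: 54*u^3 - 36*u*v^2 + 6*u + 8*v^3 - 4*v
F^* omega = (6*v*(27*u^2 - 2*v^2 + 1)) du + (54*u^3 - 36*u*v^2 + 6*u + 8*v^3 - 4*v) dv.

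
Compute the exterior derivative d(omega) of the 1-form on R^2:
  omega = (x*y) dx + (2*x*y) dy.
d(omega) = (-x + 2*y) dx ∧ dy

For a 1-form omega = sum_i f_i dx_i, the exterior derivative is
  d(omega) = sum_{i < j} (∂f_j/∂x_i - ∂f_i/∂x_j) dx_i ∧ dx_j.
  coefficient of dx ∧ dy: ∂f_2/∂x - ∂f_1/∂y = ∂(2*x*y)/∂x - ∂(x*y)/∂y = -x + 2*y
Assembling: d(omega) = (-x + 2*y) dx ∧ dy.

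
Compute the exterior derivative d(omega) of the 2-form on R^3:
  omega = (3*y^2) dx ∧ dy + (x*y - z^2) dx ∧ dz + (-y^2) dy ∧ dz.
d(omega) = (-x) dx ∧ dy ∧ dz

For a 2-form omega = sum_{i<j} g_{ij} dx_i ∧ dx_j, the exterior derivative is
  d(omega) = sum_{i<j} d(g_{ij}) ∧ dx_i ∧ dx_j = sum_{i<j, k} (∂g_{ij}/∂x_k) dx_k ∧ dx_i ∧ dx_j.
Expand each term, using dx_k ∧ dx_i ∧ dx_j = sgn(permutation) dx_{(a)} ∧ dx_{(b)} ∧ dx_{(c)} with (a < b < c) sorted:
  d(x*y - z^2) includes (∂/∂y)(x*y - z^2) dy = (x) dy, which multiplied by dx ∧ dz gives (-x) dx ∧ dy ∧ dz
Collecting like 3-forms: d(omega) = (-x) dx ∧ dy ∧ dz.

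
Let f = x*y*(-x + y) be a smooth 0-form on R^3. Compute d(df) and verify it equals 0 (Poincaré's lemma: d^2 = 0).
d(df) = 0

Step 1: df = sum_i (∂f/∂x_i) dx_i = (y*(-2*x + y)) dx + (x*(-x + 2*y)) dy + (0) dz.
Step 2: Apply d again. Using the 1-form formula, the coefficient of dx ∧ dy in d(df) is ∂^2 f/∂x ∂y - ∂^2 f/∂y ∂x = (-2*x + 2*y) - (-2*x + 2*y) = 0 (equality of mixed partials for smooth f).
Similarly for dx ∧ dz and dy ∧ dz — all coefficients vanish. So d(df) = 0.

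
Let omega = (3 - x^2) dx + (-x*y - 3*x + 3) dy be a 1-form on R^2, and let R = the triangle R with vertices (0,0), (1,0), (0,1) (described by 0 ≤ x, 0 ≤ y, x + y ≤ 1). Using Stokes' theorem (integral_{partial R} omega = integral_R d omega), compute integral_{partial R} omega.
integral_(partial R) omega = -5/3

Stokes: integral_partial_R omega = integral_R d omega with d omega = (∂Q/∂x - ∂P/∂y) dx ∧ dy.
  ∂Q/∂x = -y - 3
  ∂P/∂y = 0
  integrand = ∂Q/∂x - ∂P/∂y = -y - 3.
Integrating over R: integral_0^1 integral_0^{1-x} (-y - 3) dy dx = -5/3.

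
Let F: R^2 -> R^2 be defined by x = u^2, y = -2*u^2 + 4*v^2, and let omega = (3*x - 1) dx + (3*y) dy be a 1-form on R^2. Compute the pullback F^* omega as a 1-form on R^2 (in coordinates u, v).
F^* omega = (2*u*(15*u^2 - 24*v^2 - 1)) du + (48*v*(-u^2 + 2*v^2)) dv

Using F^*(f dg) = (f ∘ F) d(g ∘ F), substitute each coordinate x_i by F_i(u, v) in f_i, and replace dx_i by d F_i = (∂F_i/∂u) du + (∂F_i/∂v) dv.
  For the x component: f_1(F) = 3*u^2 - 1; d F_1 = (2*u) du + (0) dv
  For the y component: f_2(F) = -6*u^2 + 12*v^2; d F_2 = (-4*u) du + (8*v) dv
Combining and collecting du, dv coefficients:
  coeff of du: 2*u*(15*u^2 - 24*v^2 - 1)
  coeff of dv: 48*v*(-u^2 + 2*v^2)
F^* omega = (2*u*(15*u^2 - 24*v^2 - 1)) du + (48*v*(-u^2 + 2*v^2)) dv.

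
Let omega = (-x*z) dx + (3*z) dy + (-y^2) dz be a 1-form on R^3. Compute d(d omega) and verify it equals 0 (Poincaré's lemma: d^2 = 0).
d(d omega) = 0

Step 1: d omega = sum_{i<j} (∂f_j/∂x_i - ∂f_i/∂x_j) dx_i ∧ dx_j:
  coeff of dx ∧ dy: 0
  coeff of dx ∧ dz: x
  coeff of dy ∧ dz: -2*y - 3
Step 2: Apply d again to each 2-form coefficient. The only possible 3-form in R^3 is dx ∧ dy ∧ dz, with coefficient
  ∂(coeff of dy∧dz)/∂x - ∂(coeff of dx∧dz)/∂y + ∂(coeff of dx∧dy)/∂z
  = ∂/∂x (-2*y - 3) - ∂/∂y (x) + ∂/∂z (0).
Each of these terms simplifies to sums of mixed partials that cancel in pairs. The result is 0 (by equality of mixed partials for smooth functions — Schwarz / Clairaut).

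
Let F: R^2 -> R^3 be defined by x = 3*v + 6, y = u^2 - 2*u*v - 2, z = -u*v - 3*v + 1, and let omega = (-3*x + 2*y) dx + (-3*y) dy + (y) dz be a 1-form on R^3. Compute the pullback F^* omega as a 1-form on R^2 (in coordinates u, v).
F^* omega = (-6*u^3 + 17*u^2*v - 10*u*v^2 + 12*u - 10*v) du + (5*u^3 - 10*u^2*v + 3*u^2 - 6*u*v - 10*u - 27*v - 60) dv

Using F^*(f dg) = (f ∘ F) d(g ∘ F), substitute each coordinate x_i by F_i(u, v) in f_i, and replace dx_i by d F_i = (∂F_i/∂u) du + (∂F_i/∂v) dv.
  For the x component: f_1(F) = 2*u^2 - 4*u*v - 9*v - 22; d F_1 = (0) du + (3) dv
  For the y component: f_2(F) = -3*u^2 + 6*u*v + 6; d F_2 = (2*u - 2*v) du + (-2*u) dv
  For the z component: f_3(F) = u^2 - 2*u*v - 2; d F_3 = (-v) du + (-u - 3) dv
Combining and collecting du, dv coefficients:
  coeff of du: -6*u^3 + 17*u^2*v - 10*u*v^2 + 12*u - 10*v
  coeff of dv: 5*u^3 - 10*u^2*v + 3*u^2 - 6*u*v - 10*u - 27*v - 60
F^* omega = (-6*u^3 + 17*u^2*v - 10*u*v^2 + 12*u - 10*v) du + (5*u^3 - 10*u^2*v + 3*u^2 - 6*u*v - 10*u - 27*v - 60) dv.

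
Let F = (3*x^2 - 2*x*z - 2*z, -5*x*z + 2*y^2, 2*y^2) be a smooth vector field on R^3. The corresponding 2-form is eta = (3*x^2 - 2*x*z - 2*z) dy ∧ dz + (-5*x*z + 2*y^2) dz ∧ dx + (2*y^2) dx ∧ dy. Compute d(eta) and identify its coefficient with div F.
d(eta) = (6*x + 4*y - 2*z) dx ∧ dy ∧ dz; div F = 6*x + 4*y - 2*z

For a 2-form in R^3 of the form above, applying d gives a 3-form with coefficient ∂P/∂x + ∂Q/∂y + ∂R/∂z:
  ∂P/∂x = 6*x - 2*z
  ∂Q/∂y = 4*y
  ∂R/∂z = 0
Sum = 6*x + 4*y - 2*z, which is exactly div F.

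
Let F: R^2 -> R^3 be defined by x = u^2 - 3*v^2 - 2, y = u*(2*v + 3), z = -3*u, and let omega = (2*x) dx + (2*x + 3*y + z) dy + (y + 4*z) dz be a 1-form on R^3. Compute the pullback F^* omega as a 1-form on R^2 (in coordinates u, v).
F^* omega = (4*u^3 + 4*u^2*v + 6*u^2 + 24*u*v + 37*u - 12*v^3 - 18*v^2 - 8*v - 12) du + (4*u^3 + 12*u^2 - 12*u*v^2 - 8*u + 36*v^3 + 24*v) dv

Using F^*(f dg) = (f ∘ F) d(g ∘ F), substitute each coordinate x_i by F_i(u, v) in f_i, and replace dx_i by d F_i = (∂F_i/∂u) du + (∂F_i/∂v) dv.
  For the x component: f_1(F) = 2*u^2 - 6*v^2 - 4; d F_1 = (2*u) du + (-6*v) dv
  For the y component: f_2(F) = 2*u^2 + 6*u*v + 6*u - 6*v^2 - 4; d F_2 = (2*v + 3) du + (2*u) dv
  For the z component: f_3(F) = u*(2*v - 9); d F_3 = (-3) du + (0) dv
Combining and collecting du, dv coefficients:
  coeff of du: 4*u^3 + 4*u^2*v + 6*u^2 + 24*u*v + 37*u - 12*v^3 - 18*v^2 - 8*v - 12
  coeff of dv: 4*u^3 + 12*u^2 - 12*u*v^2 - 8*u + 36*v^3 + 24*v
F^* omega = (4*u^3 + 4*u^2*v + 6*u^2 + 24*u*v + 37*u - 12*v^3 - 18*v^2 - 8*v - 12) du + (4*u^3 + 12*u^2 - 12*u*v^2 - 8*u + 36*v^3 + 24*v) dv.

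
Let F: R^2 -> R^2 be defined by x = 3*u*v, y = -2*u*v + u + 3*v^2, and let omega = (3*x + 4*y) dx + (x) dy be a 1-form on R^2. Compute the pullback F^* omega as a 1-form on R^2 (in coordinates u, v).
F^* omega = (3*v*(-u*v + 5*u + 12*v^2)) du + (3*u*(-u*v + 4*u + 18*v^2)) dv

Using F^*(f dg) = (f ∘ F) d(g ∘ F), substitute each coordinate x_i by F_i(u, v) in f_i, and replace dx_i by d F_i = (∂F_i/∂u) du + (∂F_i/∂v) dv.
  For the x component: f_1(F) = u*v + 4*u + 12*v^2; d F_1 = (3*v) du + (3*u) dv
  For the y component: f_2(F) = 3*u*v; d F_2 = (1 - 2*v) du + (-2*u + 6*v) dv
Combining and collecting du, dv coefficients:
  coeff of du: 3*v*(-u*v + 5*u + 12*v^2)
  coeff of dv: 3*u*(-u*v + 4*u + 18*v^2)
F^* omega = (3*v*(-u*v + 5*u + 12*v^2)) du + (3*u*(-u*v + 4*u + 18*v^2)) dv.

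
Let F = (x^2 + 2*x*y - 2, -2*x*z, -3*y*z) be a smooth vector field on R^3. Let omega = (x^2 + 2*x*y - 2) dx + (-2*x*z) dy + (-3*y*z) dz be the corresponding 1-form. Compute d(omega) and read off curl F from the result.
d(omega) = (2*x - 3*z) dy ∧ dz + (0) dz ∧ dx + (-2*x - 2*z) dx ∧ dy; curl F = (2*x - 3*z, 0, -2*x - 2*z)

d omega = sum_{i<j} (∂f_j/∂x_i - ∂f_i/∂x_j) dx_i ∧ dx_j. Under the identification (dy ∧ dz, dz ∧ dx, dx ∧ dy) ↔ (e_x, e_y, e_z), the coefficients are exactly the components of curl F. Compute:
  ∂R/∂y - ∂Q/∂z = (-3*z) - (-2*x) = 2*x - 3*z
  ∂P/∂z - ∂R/∂x = (0) - (0) = 0
  ∂Q/∂x - ∂P/∂y = (-2*z) - (2*x) = -2*x - 2*z.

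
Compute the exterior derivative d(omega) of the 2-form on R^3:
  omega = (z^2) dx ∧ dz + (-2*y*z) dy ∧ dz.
d(omega) = 0

For a 2-form omega = sum_{i<j} g_{ij} dx_i ∧ dx_j, the exterior derivative is
  d(omega) = sum_{i<j} d(g_{ij}) ∧ dx_i ∧ dx_j = sum_{i<j, k} (∂g_{ij}/∂x_k) dx_k ∧ dx_i ∧ dx_j.
Expand each term, using dx_k ∧ dx_i ∧ dx_j = sgn(permutation) dx_{(a)} ∧ dx_{(b)} ∧ dx_{(c)} with (a < b < c) sorted:

Collecting like 3-forms: d(omega) = 0.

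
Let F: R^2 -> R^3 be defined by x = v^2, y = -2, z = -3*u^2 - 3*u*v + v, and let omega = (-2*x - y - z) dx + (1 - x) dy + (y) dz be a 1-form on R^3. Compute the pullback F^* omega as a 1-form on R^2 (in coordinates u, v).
F^* omega = (12*u + 6*v) du + (6*u^2*v + 6*u*v^2 + 6*u - 4*v^3 - 2*v^2 + 4*v - 2) dv

Using F^*(f dg) = (f ∘ F) d(g ∘ F), substitute each coordinate x_i by F_i(u, v) in f_i, and replace dx_i by d F_i = (∂F_i/∂u) du + (∂F_i/∂v) dv.
  For the x component: f_1(F) = 3*u^2 + 3*u*v - 2*v^2 - v + 2; d F_1 = (0) du + (2*v) dv
  For the y component: f_2(F) = 1 - v^2; d F_2 = (0) du + (0) dv
  For the z component: f_3(F) = -2; d F_3 = (-6*u - 3*v) du + (1 - 3*u) dv
Combining and collecting du, dv coefficients:
  coeff of du: 12*u + 6*v
  coeff of dv: 6*u^2*v + 6*u*v^2 + 6*u - 4*v^3 - 2*v^2 + 4*v - 2
F^* omega = (12*u + 6*v) du + (6*u^2*v + 6*u*v^2 + 6*u - 4*v^3 - 2*v^2 + 4*v - 2) dv.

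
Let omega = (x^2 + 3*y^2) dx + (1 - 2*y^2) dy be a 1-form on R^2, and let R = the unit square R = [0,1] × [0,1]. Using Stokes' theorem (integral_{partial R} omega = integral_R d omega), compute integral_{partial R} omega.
integral_(partial R) omega = -3

Stokes: integral_partial_R omega = integral_R d omega with d omega = (∂Q/∂x - ∂P/∂y) dx ∧ dy.
  ∂Q/∂x = 0
  ∂P/∂y = 6*y
  integrand = ∂Q/∂x - ∂P/∂y = -6*y.
Integrating over R: integral_0^1 integral_0^1 (-6*y) dx dy = -3.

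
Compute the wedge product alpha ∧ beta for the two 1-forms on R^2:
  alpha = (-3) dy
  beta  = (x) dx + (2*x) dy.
alpha ∧ beta = (3*x) dx ∧ dy

Distribute the wedge, using dx_i ∧ dx_j = -dx_j ∧ dx_i and dx_i ∧ dx_i = 0. For each pair (i, j) with i < j, the coefficient of dx_i ∧ dx_j in alpha ∧ beta is (alpha_i * beta_j - alpha_j * beta_i). Collecting: alpha ∧ beta = (3*x) dx ∧ dy.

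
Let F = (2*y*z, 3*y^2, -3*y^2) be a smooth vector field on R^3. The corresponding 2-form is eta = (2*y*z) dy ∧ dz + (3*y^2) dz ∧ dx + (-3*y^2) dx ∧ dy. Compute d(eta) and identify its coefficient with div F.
d(eta) = (6*y) dx ∧ dy ∧ dz; div F = 6*y

For a 2-form in R^3 of the form above, applying d gives a 3-form with coefficient ∂P/∂x + ∂Q/∂y + ∂R/∂z:
  ∂P/∂x = 0
  ∂Q/∂y = 6*y
  ∂R/∂z = 0
Sum = 6*y, which is exactly div F.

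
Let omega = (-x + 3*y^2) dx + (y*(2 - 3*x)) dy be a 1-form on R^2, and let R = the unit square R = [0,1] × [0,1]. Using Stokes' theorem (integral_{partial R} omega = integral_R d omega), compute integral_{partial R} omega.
integral_(partial R) omega = -9/2

Stokes: integral_partial_R omega = integral_R d omega with d omega = (∂Q/∂x - ∂P/∂y) dx ∧ dy.
  ∂Q/∂x = -3*y
  ∂P/∂y = 6*y
  integrand = ∂Q/∂x - ∂P/∂y = -9*y.
Integrating over R: integral_0^1 integral_0^1 (-9*y) dx dy = -9/2.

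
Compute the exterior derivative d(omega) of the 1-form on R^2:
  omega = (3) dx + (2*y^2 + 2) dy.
d(omega) = 0

For a 1-form omega = sum_i f_i dx_i, the exterior derivative is
  d(omega) = sum_{i < j} (∂f_j/∂x_i - ∂f_i/∂x_j) dx_i ∧ dx_j.

Assembling: d(omega) = 0.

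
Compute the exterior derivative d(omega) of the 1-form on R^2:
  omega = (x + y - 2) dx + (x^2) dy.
d(omega) = (2*x - 1) dx ∧ dy

For a 1-form omega = sum_i f_i dx_i, the exterior derivative is
  d(omega) = sum_{i < j} (∂f_j/∂x_i - ∂f_i/∂x_j) dx_i ∧ dx_j.
  coefficient of dx ∧ dy: ∂f_2/∂x - ∂f_1/∂y = ∂(x^2)/∂x - ∂(x + y - 2)/∂y = 2*x - 1
Assembling: d(omega) = (2*x - 1) dx ∧ dy.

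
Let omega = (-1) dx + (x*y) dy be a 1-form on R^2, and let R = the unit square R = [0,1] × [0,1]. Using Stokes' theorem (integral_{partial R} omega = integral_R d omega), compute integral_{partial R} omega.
integral_(partial R) omega = 1/2

Stokes: integral_partial_R omega = integral_R d omega with d omega = (∂Q/∂x - ∂P/∂y) dx ∧ dy.
  ∂Q/∂x = y
  ∂P/∂y = 0
  integrand = ∂Q/∂x - ∂P/∂y = y.
Integrating over R: integral_0^1 integral_0^1 (y) dx dy = 1/2.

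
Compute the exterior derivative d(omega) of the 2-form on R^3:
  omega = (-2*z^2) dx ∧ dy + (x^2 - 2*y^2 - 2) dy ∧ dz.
d(omega) = (2*x - 4*z) dx ∧ dy ∧ dz

For a 2-form omega = sum_{i<j} g_{ij} dx_i ∧ dx_j, the exterior derivative is
  d(omega) = sum_{i<j} d(g_{ij}) ∧ dx_i ∧ dx_j = sum_{i<j, k} (∂g_{ij}/∂x_k) dx_k ∧ dx_i ∧ dx_j.
Expand each term, using dx_k ∧ dx_i ∧ dx_j = sgn(permutation) dx_{(a)} ∧ dx_{(b)} ∧ dx_{(c)} with (a < b < c) sorted:
  d(-2*z^2) includes (∂/∂z)(-2*z^2) dz = (-4*z) dz, which multiplied by dx ∧ dy gives (-4*z) dx ∧ dy ∧ dz
  d(x^2 - 2*y^2 - 2) includes (∂/∂x)(x^2 - 2*y^2 - 2) dx = (2*x) dx, which multiplied by dy ∧ dz gives (2*x) dx ∧ dy ∧ dz
Collecting like 3-forms: d(omega) = (2*x - 4*z) dx ∧ dy ∧ dz.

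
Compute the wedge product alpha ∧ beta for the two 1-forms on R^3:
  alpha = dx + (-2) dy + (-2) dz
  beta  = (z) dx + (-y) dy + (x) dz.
alpha ∧ beta = (-y + 2*z) dx ∧ dy + (x + 2*z) dx ∧ dz + (-2*x - 2*y) dy ∧ dz

Distribute the wedge, using dx_i ∧ dx_j = -dx_j ∧ dx_i and dx_i ∧ dx_i = 0. For each pair (i, j) with i < j, the coefficient of dx_i ∧ dx_j in alpha ∧ beta is (alpha_i * beta_j - alpha_j * beta_i). Collecting: alpha ∧ beta = (-y + 2*z) dx ∧ dy + (x + 2*z) dx ∧ dz + (-2*x - 2*y) dy ∧ dz.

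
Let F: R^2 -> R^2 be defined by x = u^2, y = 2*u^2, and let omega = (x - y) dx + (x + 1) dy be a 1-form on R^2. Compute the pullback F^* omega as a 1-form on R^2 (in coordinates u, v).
F^* omega = (2*u*(u^2 + 2)) du

Using F^*(f dg) = (f ∘ F) d(g ∘ F), substitute each coordinate x_i by F_i(u, v) in f_i, and replace dx_i by d F_i = (∂F_i/∂u) du + (∂F_i/∂v) dv.
  For the x component: f_1(F) = -u^2; d F_1 = (2*u) du + (0) dv
  For the y component: f_2(F) = u^2 + 1; d F_2 = (4*u) du + (0) dv
Combining and collecting du, dv coefficients:
  coeff of du: 2*u*(u^2 + 2)
  coeff of dv: 0
F^* omega = (2*u*(u^2 + 2)) du.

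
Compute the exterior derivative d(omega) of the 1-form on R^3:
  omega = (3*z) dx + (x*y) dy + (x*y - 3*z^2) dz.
d(omega) = (y) dx ∧ dy + (y - 3) dx ∧ dz + (x) dy ∧ dz

For a 1-form omega = sum_i f_i dx_i, the exterior derivative is
  d(omega) = sum_{i < j} (∂f_j/∂x_i - ∂f_i/∂x_j) dx_i ∧ dx_j.
  coefficient of dx ∧ dy: ∂f_2/∂x - ∂f_1/∂y = ∂(x*y)/∂x - ∂(3*z)/∂y = y
  coefficient of dx ∧ dz: ∂f_3/∂x - ∂f_1/∂z = ∂(x*y - 3*z^2)/∂x - ∂(3*z)/∂z = y - 3
  coefficient of dy ∧ dz: ∂f_3/∂y - ∂f_2/∂z = ∂(x*y - 3*z^2)/∂y - ∂(x*y)/∂z = x
Assembling: d(omega) = (y) dx ∧ dy + (y - 3) dx ∧ dz + (x) dy ∧ dz.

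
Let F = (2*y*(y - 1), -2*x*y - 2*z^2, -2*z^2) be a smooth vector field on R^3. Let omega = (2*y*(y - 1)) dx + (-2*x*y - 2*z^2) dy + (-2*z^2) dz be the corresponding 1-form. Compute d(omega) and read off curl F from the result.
d(omega) = (4*z) dy ∧ dz + (0) dz ∧ dx + (2 - 6*y) dx ∧ dy; curl F = (4*z, 0, 2 - 6*y)

d omega = sum_{i<j} (∂f_j/∂x_i - ∂f_i/∂x_j) dx_i ∧ dx_j. Under the identification (dy ∧ dz, dz ∧ dx, dx ∧ dy) ↔ (e_x, e_y, e_z), the coefficients are exactly the components of curl F. Compute:
  ∂R/∂y - ∂Q/∂z = (0) - (-4*z) = 4*z
  ∂P/∂z - ∂R/∂x = (0) - (0) = 0
  ∂Q/∂x - ∂P/∂y = (-2*y) - (4*y - 2) = 2 - 6*y.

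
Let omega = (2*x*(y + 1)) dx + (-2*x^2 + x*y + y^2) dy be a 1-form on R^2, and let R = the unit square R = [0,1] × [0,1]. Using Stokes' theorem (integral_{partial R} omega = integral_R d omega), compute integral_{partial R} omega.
integral_(partial R) omega = -5/2

Stokes: integral_partial_R omega = integral_R d omega with d omega = (∂Q/∂x - ∂P/∂y) dx ∧ dy.
  ∂Q/∂x = -4*x + y
  ∂P/∂y = 2*x
  integrand = ∂Q/∂x - ∂P/∂y = -6*x + y.
Integrating over R: integral_0^1 integral_0^1 (-6*x + y) dx dy = -5/2.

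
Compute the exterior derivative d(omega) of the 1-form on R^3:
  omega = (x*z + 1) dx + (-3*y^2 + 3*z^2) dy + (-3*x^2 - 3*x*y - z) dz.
d(omega) = (-7*x - 3*y) dx ∧ dz + (-3*x - 6*z) dy ∧ dz

For a 1-form omega = sum_i f_i dx_i, the exterior derivative is
  d(omega) = sum_{i < j} (∂f_j/∂x_i - ∂f_i/∂x_j) dx_i ∧ dx_j.
  coefficient of dx ∧ dz: ∂f_3/∂x - ∂f_1/∂z = ∂(-3*x^2 - 3*x*y - z)/∂x - ∂(x*z + 1)/∂z = -7*x - 3*y
  coefficient of dy ∧ dz: ∂f_3/∂y - ∂f_2/∂z = ∂(-3*x^2 - 3*x*y - z)/∂y - ∂(-3*y^2 + 3*z^2)/∂z = -3*x - 6*z
Assembling: d(omega) = (-7*x - 3*y) dx ∧ dz + (-3*x - 6*z) dy ∧ dz.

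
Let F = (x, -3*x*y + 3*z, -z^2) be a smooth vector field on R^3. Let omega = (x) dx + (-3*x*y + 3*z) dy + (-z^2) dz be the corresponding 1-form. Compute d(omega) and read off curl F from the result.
d(omega) = (-3) dy ∧ dz + (0) dz ∧ dx + (-3*y) dx ∧ dy; curl F = (-3, 0, -3*y)

d omega = sum_{i<j} (∂f_j/∂x_i - ∂f_i/∂x_j) dx_i ∧ dx_j. Under the identification (dy ∧ dz, dz ∧ dx, dx ∧ dy) ↔ (e_x, e_y, e_z), the coefficients are exactly the components of curl F. Compute:
  ∂R/∂y - ∂Q/∂z = (0) - (3) = -3
  ∂P/∂z - ∂R/∂x = (0) - (0) = 0
  ∂Q/∂x - ∂P/∂y = (-3*y) - (0) = -3*y.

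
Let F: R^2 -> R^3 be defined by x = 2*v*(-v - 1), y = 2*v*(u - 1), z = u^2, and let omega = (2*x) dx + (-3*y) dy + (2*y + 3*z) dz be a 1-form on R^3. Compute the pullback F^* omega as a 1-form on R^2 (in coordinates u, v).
F^* omega = (6*u^3 + 8*u^2*v - 12*u*v^2 - 8*u*v + 12*v^2) du + (4*v*(-3*u^2 + 6*u + 4*v^2 + 6*v - 1)) dv

Using F^*(f dg) = (f ∘ F) d(g ∘ F), substitute each coordinate x_i by F_i(u, v) in f_i, and replace dx_i by d F_i = (∂F_i/∂u) du + (∂F_i/∂v) dv.
  For the x component: f_1(F) = 4*v*(-v - 1); d F_1 = (0) du + (-4*v - 2) dv
  For the y component: f_2(F) = 6*v*(1 - u); d F_2 = (2*v) du + (2*u - 2) dv
  For the z component: f_3(F) = 3*u^2 + 4*u*v - 4*v; d F_3 = (2*u) du + (0) dv
Combining and collecting du, dv coefficients:
  coeff of du: 6*u^3 + 8*u^2*v - 12*u*v^2 - 8*u*v + 12*v^2
  coeff of dv: 4*v*(-3*u^2 + 6*u + 4*v^2 + 6*v - 1)
F^* omega = (6*u^3 + 8*u^2*v - 12*u*v^2 - 8*u*v + 12*v^2) du + (4*v*(-3*u^2 + 6*u + 4*v^2 + 6*v - 1)) dv.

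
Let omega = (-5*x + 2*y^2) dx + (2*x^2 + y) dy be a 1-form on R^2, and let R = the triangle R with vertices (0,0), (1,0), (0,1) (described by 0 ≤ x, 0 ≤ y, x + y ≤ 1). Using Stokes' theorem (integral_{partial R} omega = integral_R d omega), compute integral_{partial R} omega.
integral_(partial R) omega = 0

Stokes: integral_partial_R omega = integral_R d omega with d omega = (∂Q/∂x - ∂P/∂y) dx ∧ dy.
  ∂Q/∂x = 4*x
  ∂P/∂y = 4*y
  integrand = ∂Q/∂x - ∂P/∂y = 4*x - 4*y.
Integrating over R: integral_0^1 integral_0^{1-x} (4*x - 4*y) dy dx = 0.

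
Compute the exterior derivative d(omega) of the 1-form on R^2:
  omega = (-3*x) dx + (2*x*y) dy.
d(omega) = (2*y) dx ∧ dy

For a 1-form omega = sum_i f_i dx_i, the exterior derivative is
  d(omega) = sum_{i < j} (∂f_j/∂x_i - ∂f_i/∂x_j) dx_i ∧ dx_j.
  coefficient of dx ∧ dy: ∂f_2/∂x - ∂f_1/∂y = ∂(2*x*y)/∂x - ∂(-3*x)/∂y = 2*y
Assembling: d(omega) = (2*y) dx ∧ dy.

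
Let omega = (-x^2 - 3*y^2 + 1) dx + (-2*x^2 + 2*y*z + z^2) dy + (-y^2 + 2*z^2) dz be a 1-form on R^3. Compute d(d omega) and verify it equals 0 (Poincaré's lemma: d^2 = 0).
d(d omega) = 0

Step 1: d omega = sum_{i<j} (∂f_j/∂x_i - ∂f_i/∂x_j) dx_i ∧ dx_j:
  coeff of dx ∧ dy: -4*x + 6*y
  coeff of dx ∧ dz: 0
  coeff of dy ∧ dz: -4*y - 2*z
Step 2: Apply d again to each 2-form coefficient. The only possible 3-form in R^3 is dx ∧ dy ∧ dz, with coefficient
  ∂(coeff of dy∧dz)/∂x - ∂(coeff of dx∧dz)/∂y + ∂(coeff of dx∧dy)/∂z
  = ∂/∂x (-4*y - 2*z) - ∂/∂y (0) + ∂/∂z (-4*x + 6*y).
Each of these terms simplifies to sums of mixed partials that cancel in pairs. The result is 0 (by equality of mixed partials for smooth functions — Schwarz / Clairaut).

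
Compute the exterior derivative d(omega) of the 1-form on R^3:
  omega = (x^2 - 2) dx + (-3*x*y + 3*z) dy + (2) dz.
d(omega) = (-3*y) dx ∧ dy + (-3) dy ∧ dz

For a 1-form omega = sum_i f_i dx_i, the exterior derivative is
  d(omega) = sum_{i < j} (∂f_j/∂x_i - ∂f_i/∂x_j) dx_i ∧ dx_j.
  coefficient of dx ∧ dy: ∂f_2/∂x - ∂f_1/∂y = ∂(-3*x*y + 3*z)/∂x - ∂(x^2 - 2)/∂y = -3*y
  coefficient of dy ∧ dz: ∂f_3/∂y - ∂f_2/∂z = ∂(2)/∂y - ∂(-3*x*y + 3*z)/∂z = -3
Assembling: d(omega) = (-3*y) dx ∧ dy + (-3) dy ∧ dz.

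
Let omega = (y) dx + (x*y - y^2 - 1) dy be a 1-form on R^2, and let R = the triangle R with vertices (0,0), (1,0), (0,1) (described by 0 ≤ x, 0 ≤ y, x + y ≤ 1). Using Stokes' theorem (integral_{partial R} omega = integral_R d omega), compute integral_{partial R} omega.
integral_(partial R) omega = -1/3

Stokes: integral_partial_R omega = integral_R d omega with d omega = (∂Q/∂x - ∂P/∂y) dx ∧ dy.
  ∂Q/∂x = y
  ∂P/∂y = 1
  integrand = ∂Q/∂x - ∂P/∂y = y - 1.
Integrating over R: integral_0^1 integral_0^{1-x} (y - 1) dy dx = -1/3.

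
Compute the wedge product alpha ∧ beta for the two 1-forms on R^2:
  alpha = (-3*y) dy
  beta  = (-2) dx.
alpha ∧ beta = (-6*y) dx ∧ dy

Distribute the wedge, using dx_i ∧ dx_j = -dx_j ∧ dx_i and dx_i ∧ dx_i = 0. For each pair (i, j) with i < j, the coefficient of dx_i ∧ dx_j in alpha ∧ beta is (alpha_i * beta_j - alpha_j * beta_i). Collecting: alpha ∧ beta = (-6*y) dx ∧ dy.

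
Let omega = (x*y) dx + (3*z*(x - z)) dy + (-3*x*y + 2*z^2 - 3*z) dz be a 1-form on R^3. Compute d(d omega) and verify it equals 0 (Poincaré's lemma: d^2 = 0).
d(d omega) = 0

Step 1: d omega = sum_{i<j} (∂f_j/∂x_i - ∂f_i/∂x_j) dx_i ∧ dx_j:
  coeff of dx ∧ dy: -x + 3*z
  coeff of dx ∧ dz: -3*y
  coeff of dy ∧ dz: -6*x + 6*z
Step 2: Apply d again to each 2-form coefficient. The only possible 3-form in R^3 is dx ∧ dy ∧ dz, with coefficient
  ∂(coeff of dy∧dz)/∂x - ∂(coeff of dx∧dz)/∂y + ∂(coeff of dx∧dy)/∂z
  = ∂/∂x (-6*x + 6*z) - ∂/∂y (-3*y) + ∂/∂z (-x + 3*z).
Each of these terms simplifies to sums of mixed partials that cancel in pairs. The result is 0 (by equality of mixed partials for smooth functions — Schwarz / Clairaut).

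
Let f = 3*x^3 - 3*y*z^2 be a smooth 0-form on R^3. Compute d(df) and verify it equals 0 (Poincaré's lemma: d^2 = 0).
d(df) = 0

Step 1: df = sum_i (∂f/∂x_i) dx_i = (9*x^2) dx + (-3*z^2) dy + (-6*y*z) dz.
Step 2: Apply d again. Using the 1-form formula, the coefficient of dx ∧ dy in d(df) is ∂^2 f/∂x ∂y - ∂^2 f/∂y ∂x = (0) - (0) = 0 (equality of mixed partials for smooth f).
Similarly for dx ∧ dz and dy ∧ dz — all coefficients vanish. So d(df) = 0.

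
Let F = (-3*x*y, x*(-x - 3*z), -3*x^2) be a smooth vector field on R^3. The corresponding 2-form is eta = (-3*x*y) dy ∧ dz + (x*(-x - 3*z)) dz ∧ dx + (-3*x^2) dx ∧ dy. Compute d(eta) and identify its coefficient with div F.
d(eta) = (-3*y) dx ∧ dy ∧ dz; div F = -3*y

For a 2-form in R^3 of the form above, applying d gives a 3-form with coefficient ∂P/∂x + ∂Q/∂y + ∂R/∂z:
  ∂P/∂x = -3*y
  ∂Q/∂y = 0
  ∂R/∂z = 0
Sum = -3*y, which is exactly div F.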